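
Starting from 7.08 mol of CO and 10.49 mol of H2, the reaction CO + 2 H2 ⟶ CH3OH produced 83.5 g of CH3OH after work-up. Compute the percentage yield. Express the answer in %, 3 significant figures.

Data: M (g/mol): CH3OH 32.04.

49.7 %

n(CO) = 7.080 mol
n(H2) = 10.49 mol
n/ν for CO = 7.080/1 = 7.080
n/ν for H2 = 10.49/2 = 5.245
Smallest n/ν is H2 → limiting reagent.
theoretical n(CH3OH) = (1/2) × 10.49 = 5.245 mol → 168.0 g
% yield = 83.5 / 168.0 × 100 = 49.70 %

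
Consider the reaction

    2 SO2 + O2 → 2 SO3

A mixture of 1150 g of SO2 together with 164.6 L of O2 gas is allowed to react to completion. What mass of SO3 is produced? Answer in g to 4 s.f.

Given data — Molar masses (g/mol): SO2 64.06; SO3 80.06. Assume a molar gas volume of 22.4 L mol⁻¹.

n(SO2) = 1150 / 64.06 = 17.95 mol
n(O2) = 164.6 / 22.4 = 7.348 mol
n/ν → SO2: 8.975, O2: 7.348; O2 is limiting.
n(SO3) = (2/1) × 7.348 = 14.70 mol
mass = 14.70 × 80.06 = 1177 g

1177 g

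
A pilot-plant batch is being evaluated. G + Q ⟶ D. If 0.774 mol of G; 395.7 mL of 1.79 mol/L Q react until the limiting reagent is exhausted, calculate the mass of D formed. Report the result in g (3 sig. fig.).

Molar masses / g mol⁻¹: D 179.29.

127 g

n(G) = 0.7740 mol
n(Q) = 1.79 × 395.7/1000 = 0.7083 mol
n/ν for G = 0.7740/1 = 0.7740
n/ν for Q = 0.7083/1 = 0.7083
Smallest n/ν is Q → limiting reagent.
n(D) = (1/1) × 0.7083 = 0.7083 mol
mass = 0.7083 × 179.29 = 127.0 g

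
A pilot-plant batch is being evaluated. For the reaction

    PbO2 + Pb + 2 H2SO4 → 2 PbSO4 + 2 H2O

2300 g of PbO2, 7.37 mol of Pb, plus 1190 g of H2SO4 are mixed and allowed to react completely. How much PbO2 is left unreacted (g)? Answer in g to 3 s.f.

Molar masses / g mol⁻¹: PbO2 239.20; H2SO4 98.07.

n(PbO2) = 2300 / 239.20 = 9.615 mol
n(Pb) = 7.370 mol
n(H2SO4) = 1190 / 98.07 = 12.13 mol
n/ν for PbO2 = 9.615/1 = 9.615
n/ν for Pb = 7.370/1 = 7.370
n/ν for H2SO4 = 12.13/2 = 6.065
Smallest n/ν is H2SO4 → limiting reagent.
PbO2 consumed = (1/2) × 12.13 = 6.065 mol
PbO2 remaining = 9.615 − 6.065 = 3.550 mol
mass = 3.550 × 239.20 = 849.2 g

849 g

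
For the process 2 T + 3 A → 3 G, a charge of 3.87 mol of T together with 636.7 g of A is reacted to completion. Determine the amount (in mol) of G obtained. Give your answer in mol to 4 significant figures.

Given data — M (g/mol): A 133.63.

4.765 mol

n(T) = 3.870 mol
n(A) = 636.7 / 133.63 = 4.765 mol
n/ν → T: 1.935, A: 1.588; A is limiting.
n(G) = (3/3) × 4.765 = 4.765 mol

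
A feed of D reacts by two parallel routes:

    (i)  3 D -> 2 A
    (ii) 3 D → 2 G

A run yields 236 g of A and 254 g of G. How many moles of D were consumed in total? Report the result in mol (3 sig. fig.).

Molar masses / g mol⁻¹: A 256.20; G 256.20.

n(A) = 236 / 256.20 = 0.9212 mol
n(G) = 254 / 256.20 = 0.9914 mol
n(D) via (i) = (3/2)×0.9212 = 1.382 mol
n(D) via (ii) = (3/2)×0.9914 = 1.487 mol
total n(D) = 1.382 + 1.487 = 2.869 mol

2.87 mol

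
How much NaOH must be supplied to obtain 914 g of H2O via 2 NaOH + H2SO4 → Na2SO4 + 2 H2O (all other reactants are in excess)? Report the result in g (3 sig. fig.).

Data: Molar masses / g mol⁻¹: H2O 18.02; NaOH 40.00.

2030 g

n(H2O) = 914 / 18.02 = 50.72 mol
n(NaOH) = (2/2) × 50.72 = 50.72 mol
mass = 50.72 × 40.00 = 2029 g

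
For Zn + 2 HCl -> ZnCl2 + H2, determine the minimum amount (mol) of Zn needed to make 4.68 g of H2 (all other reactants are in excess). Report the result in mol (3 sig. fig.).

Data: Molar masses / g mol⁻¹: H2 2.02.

n(H2) = 4.68 / 2.02 = 2.317 mol
n(Zn) = (1/1) × 2.317 = 2.317 mol

2.32 mol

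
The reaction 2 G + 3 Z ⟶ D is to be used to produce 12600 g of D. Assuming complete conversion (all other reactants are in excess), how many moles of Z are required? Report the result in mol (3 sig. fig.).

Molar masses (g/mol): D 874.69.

n(D) = 12600 / 874.69 = 14.41 mol
n(Z) = (3/1) × 14.41 = 43.23 mol

43.2 mol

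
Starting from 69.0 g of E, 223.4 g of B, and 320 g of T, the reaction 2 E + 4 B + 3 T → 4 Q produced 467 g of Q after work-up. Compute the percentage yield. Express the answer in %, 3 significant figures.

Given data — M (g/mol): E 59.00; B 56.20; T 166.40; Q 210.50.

n(E) = 69.00 / 59.00 = 1.169 mol
n(B) = 223.4 / 56.20 = 3.975 mol
n(T) = 320.0 / 166.40 = 1.923 mol
n/ν → E: 0.5845, B: 0.9938, T: 0.6410; E is limiting.
theoretical n(Q) = (4/2) × 1.169 = 2.338 mol → 492.1 g
% yield = 467 / 492.1 × 100 = 94.90 %

94.9 %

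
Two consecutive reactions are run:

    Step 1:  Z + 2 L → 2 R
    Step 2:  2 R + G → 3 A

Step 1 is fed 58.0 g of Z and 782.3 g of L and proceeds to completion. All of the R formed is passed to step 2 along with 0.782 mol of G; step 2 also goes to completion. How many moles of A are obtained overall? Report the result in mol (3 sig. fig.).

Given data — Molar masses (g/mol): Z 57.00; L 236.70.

2.35 mol

Step 1:
n(Z) = 58.00 / 57.00 = 1.018 mol
n(L) = 782.3 / 236.70 = 3.305 mol
n/ν for Z = 1.018/1 = 1.018
n/ν for L = 3.305/2 = 1.653
Smallest n/ν is Z → limiting reagent.
n(R) produced = (2/1) × 1.018 = 2.036 mol
Step 2:
n(R) available = 2.036 mol
n(G) = 0.7820 mol
n/ν for R = 2.036/2 = 1.018
n/ν for G = 0.7820/1 = 0.7820
Smallest n/ν is G → limiting reagent.
n(A) = (3/1) × 0.7820 = 2.346 mol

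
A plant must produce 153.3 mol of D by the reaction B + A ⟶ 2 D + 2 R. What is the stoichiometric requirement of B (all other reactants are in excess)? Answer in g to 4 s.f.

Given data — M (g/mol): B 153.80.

n(D) = 153.3 mol
n(B) = (1/2) × 153.3 = 76.65 mol
mass = 76.65 × 153.80 = 11790 g

11790 g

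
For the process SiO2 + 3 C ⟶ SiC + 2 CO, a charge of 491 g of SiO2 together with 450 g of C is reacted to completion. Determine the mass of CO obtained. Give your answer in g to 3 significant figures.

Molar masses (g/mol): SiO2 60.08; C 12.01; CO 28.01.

458 g

n(SiO2) = 491.0 / 60.08 = 8.172 mol
n(C) = 450.0 / 12.01 = 37.47 mol
n/ν for SiO2 = 8.172/1 = 8.172
n/ν for C = 37.47/3 = 12.49
Smallest n/ν is SiO2 → limiting reagent.
n(CO) = (2/1) × 8.172 = 16.34 mol
mass = 16.34 × 28.01 = 457.7 g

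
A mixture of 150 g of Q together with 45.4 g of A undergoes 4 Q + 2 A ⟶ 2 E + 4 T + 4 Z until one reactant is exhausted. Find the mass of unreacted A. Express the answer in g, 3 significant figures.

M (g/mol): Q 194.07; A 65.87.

n(Q) = 150.0 / 194.07 = 0.7729 mol
n(A) = 45.40 / 65.87 = 0.6892 mol
n/ν → Q: 0.1932, A: 0.3446; Q is limiting.
A consumed = (2/4) × 0.7729 = 0.3865 mol
A remaining = 0.6892 − 0.3865 = 0.3027 mol
mass = 0.3027 × 65.87 = 19.94 g

19.9 g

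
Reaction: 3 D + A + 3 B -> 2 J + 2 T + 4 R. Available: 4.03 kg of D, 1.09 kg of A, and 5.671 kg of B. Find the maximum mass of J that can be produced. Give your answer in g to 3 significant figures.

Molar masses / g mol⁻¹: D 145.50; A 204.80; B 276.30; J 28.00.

298 g

n(D) = 4.030×1000 / 145.50 = 27.70 mol
n(A) = 1.090×1000 / 204.80 = 5.322 mol
n(B) = 5.671×1000 / 276.30 = 20.52 mol
n/ν for D = 27.70/3 = 9.233
n/ν for A = 5.322/1 = 5.322
n/ν for B = 20.52/3 = 6.840
Smallest n/ν is A → limiting reagent.
n(J) = (2/1) × 5.322 = 10.64 mol
mass = 10.64 × 28.00 = 297.9 g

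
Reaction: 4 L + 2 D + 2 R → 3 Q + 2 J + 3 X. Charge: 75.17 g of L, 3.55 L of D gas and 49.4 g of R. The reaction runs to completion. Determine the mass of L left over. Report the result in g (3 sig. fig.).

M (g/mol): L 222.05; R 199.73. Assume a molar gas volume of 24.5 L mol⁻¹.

n(L) = 75.17 / 222.05 = 0.3385 mol
n(D) = 3.550 / 24.5 = 0.1449 mol
n(R) = 49.40 / 199.73 = 0.2473 mol
n/ν for L = 0.3385/4 = 0.08463
n/ν for D = 0.1449/2 = 0.07245
n/ν for R = 0.2473/2 = 0.1237
Smallest n/ν is D → limiting reagent.
L consumed = (4/2) × 0.1449 = 0.2898 mol
L remaining = 0.3385 − 0.2898 = 0.04870 mol
mass = 0.04870 × 222.05 = 10.81 g

10.8 g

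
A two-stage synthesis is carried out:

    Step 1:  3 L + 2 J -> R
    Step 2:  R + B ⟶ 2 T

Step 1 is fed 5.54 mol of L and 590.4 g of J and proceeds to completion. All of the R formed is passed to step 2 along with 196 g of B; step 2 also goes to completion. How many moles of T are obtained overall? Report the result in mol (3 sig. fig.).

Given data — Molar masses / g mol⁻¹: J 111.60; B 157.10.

Step 1:
n(L) = 5.540 mol
n(J) = 590.4 / 111.60 = 5.290 mol
n/ν → L: 1.847, J: 2.645; L is limiting.
n(R) produced = (1/3) × 5.540 = 1.847 mol
Step 2:
n(R) available = 1.847 mol
n(B) = 196.0 / 157.10 = 1.248 mol
n/ν → R: 1.847, B: 1.248; B is limiting.
n(T) = (2/1) × 1.248 = 2.496 mol

2.50 mol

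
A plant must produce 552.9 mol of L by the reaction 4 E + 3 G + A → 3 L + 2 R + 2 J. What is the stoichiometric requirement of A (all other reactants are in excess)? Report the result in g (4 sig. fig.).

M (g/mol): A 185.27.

n(L) = 552.9 mol
n(A) = (1/3) × 552.9 = 184.3 mol
mass = 184.3 × 185.27 = 34150 g

34150 g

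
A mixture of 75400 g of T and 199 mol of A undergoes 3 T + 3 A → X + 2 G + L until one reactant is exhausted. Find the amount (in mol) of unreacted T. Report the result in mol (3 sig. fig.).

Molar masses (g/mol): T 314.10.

n(T) = 75400 / 314.10 = 240.1 mol
n(A) = 199.0 mol
n/ν for T = 240.1/3 = 80.03
n/ν for A = 199.0/3 = 66.33
Smallest n/ν is A → limiting reagent.
T consumed = (3/3) × 199.0 = 199.0 mol
T remaining = 240.1 − 199.0 = 41.10 mol

41.1 mol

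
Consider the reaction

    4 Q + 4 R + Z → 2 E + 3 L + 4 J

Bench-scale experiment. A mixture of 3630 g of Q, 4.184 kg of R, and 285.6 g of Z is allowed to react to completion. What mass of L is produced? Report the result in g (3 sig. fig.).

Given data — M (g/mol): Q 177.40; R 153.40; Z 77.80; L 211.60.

2330 g

n(Q) = 3630 / 177.40 = 20.46 mol
n(R) = 4.184×1000 / 153.40 = 27.28 mol
n(Z) = 285.6 / 77.80 = 3.671 mol
n/ν for Q = 20.46/4 = 5.115
n/ν for R = 27.28/4 = 6.820
n/ν for Z = 3.671/1 = 3.671
Smallest n/ν is Z → limiting reagent.
n(L) = (3/1) × 3.671 = 11.01 mol
mass = 11.01 × 211.60 = 2330 g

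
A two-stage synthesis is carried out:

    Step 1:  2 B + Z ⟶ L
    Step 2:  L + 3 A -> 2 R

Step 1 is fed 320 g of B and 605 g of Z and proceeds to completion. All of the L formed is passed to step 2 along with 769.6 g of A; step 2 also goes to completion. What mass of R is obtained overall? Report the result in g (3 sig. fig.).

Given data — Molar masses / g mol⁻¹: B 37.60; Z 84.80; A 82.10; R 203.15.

Step 1:
n(B) = 320.0 / 37.60 = 8.511 mol
n(Z) = 605.0 / 84.80 = 7.134 mol
n/ν → B: 4.256, Z: 7.134; B is limiting.
n(L) produced = (1/2) × 8.511 = 4.256 mol
Step 2:
n(L) available = 4.256 mol
n(A) = 769.6 / 82.10 = 9.374 mol
n/ν → L: 4.256, A: 3.125; A is limiting.
n(R) = (2/3) × 9.374 = 6.249 mol
mass = 6.249 × 203.15 = 1269 g

1270 g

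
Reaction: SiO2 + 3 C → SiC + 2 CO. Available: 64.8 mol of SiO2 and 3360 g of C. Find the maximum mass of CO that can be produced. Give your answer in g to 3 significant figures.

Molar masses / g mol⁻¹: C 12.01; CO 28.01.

n(SiO2) = 64.80 mol
n(C) = 3360 / 12.01 = 279.8 mol
n/ν for SiO2 = 64.80/1 = 64.80
n/ν for C = 279.8/3 = 93.27
Smallest n/ν is SiO2 → limiting reagent.
n(CO) = (2/1) × 64.80 = 129.6 mol
mass = 129.6 × 28.01 = 3630 g

3630 g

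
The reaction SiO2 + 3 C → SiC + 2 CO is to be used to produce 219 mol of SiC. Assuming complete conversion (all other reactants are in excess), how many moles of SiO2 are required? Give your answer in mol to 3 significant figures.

n(SiC) = 219.0 mol
n(SiO2) = (1/1) × 219.0 = 219.0 mol

219 mol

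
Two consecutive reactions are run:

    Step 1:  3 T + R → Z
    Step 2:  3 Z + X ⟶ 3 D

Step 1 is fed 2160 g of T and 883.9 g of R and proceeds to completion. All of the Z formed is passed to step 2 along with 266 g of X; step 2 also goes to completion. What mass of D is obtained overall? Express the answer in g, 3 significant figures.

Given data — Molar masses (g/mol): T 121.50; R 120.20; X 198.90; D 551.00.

2210 g

Step 1:
n(T) = 2160 / 121.50 = 17.78 mol
n(R) = 883.9 / 120.20 = 7.354 mol
n/ν for T = 17.78/3 = 5.927
n/ν for R = 7.354/1 = 7.354
Smallest n/ν is T → limiting reagent.
n(Z) produced = (1/3) × 17.78 = 5.927 mol
Step 2:
n(Z) available = 5.927 mol
n(X) = 266.0 / 198.90 = 1.337 mol
n/ν for Z = 5.927/3 = 1.976
n/ν for X = 1.337/1 = 1.337
Smallest n/ν is X → limiting reagent.
n(D) = (3/1) × 1.337 = 4.011 mol
mass = 4.011 × 551.00 = 2210 g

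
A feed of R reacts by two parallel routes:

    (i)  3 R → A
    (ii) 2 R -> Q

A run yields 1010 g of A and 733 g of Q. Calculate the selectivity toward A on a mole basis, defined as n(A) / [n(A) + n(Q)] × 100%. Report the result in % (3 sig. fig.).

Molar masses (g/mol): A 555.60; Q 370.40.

47.9 %

n(A) = 1010 / 555.60 = 1.818 mol
n(Q) = 733 / 370.40 = 1.979 mol
selectivity = 1.818/(1.818+1.979) × 100 = 47.88 %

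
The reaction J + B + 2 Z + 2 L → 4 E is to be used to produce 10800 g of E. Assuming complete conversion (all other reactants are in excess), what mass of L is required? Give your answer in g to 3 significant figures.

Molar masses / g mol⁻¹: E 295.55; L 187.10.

n(E) = 10800 / 295.55 = 36.54 mol
n(L) = (2/4) × 36.54 = 18.27 mol
mass = 18.27 × 187.10 = 3418 g

3420 g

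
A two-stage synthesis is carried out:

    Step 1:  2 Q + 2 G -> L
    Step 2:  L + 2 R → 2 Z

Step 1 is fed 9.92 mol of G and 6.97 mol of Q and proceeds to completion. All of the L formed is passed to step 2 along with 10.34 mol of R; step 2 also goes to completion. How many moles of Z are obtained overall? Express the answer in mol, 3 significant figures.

6.97 mol

Step 1:
n(G) = 9.920 mol
n(Q) = 6.970 mol
n/ν for G = 9.920/2 = 4.960
n/ν for Q = 6.970/2 = 3.485
Smallest n/ν is Q → limiting reagent.
n(L) produced = (1/2) × 6.970 = 3.485 mol
Step 2:
n(L) available = 3.485 mol
n(R) = 10.34 mol
n/ν for L = 3.485/1 = 3.485
n/ν for R = 10.34/2 = 5.170
Smallest n/ν is L → limiting reagent.
n(Z) = (2/1) × 3.485 = 6.970 mol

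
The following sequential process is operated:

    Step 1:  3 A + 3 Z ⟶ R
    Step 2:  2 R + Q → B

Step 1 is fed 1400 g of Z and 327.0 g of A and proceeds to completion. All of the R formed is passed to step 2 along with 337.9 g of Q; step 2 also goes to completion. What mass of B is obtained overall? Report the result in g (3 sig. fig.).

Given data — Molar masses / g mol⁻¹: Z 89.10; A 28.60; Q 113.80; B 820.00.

Step 1:
n(Z) = 1400 / 89.10 = 15.71 mol
n(A) = 327.0 / 28.60 = 11.43 mol
n/ν → Z: 5.237, A: 3.810; A is limiting.
n(R) produced = (1/3) × 11.43 = 3.810 mol
Step 2:
n(R) available = 3.810 mol
n(Q) = 337.9 / 113.80 = 2.969 mol
n/ν → R: 1.905, Q: 2.969; R is limiting.
n(B) = (1/2) × 3.810 = 1.905 mol
mass = 1.905 × 820.00 = 1562 g

1560 g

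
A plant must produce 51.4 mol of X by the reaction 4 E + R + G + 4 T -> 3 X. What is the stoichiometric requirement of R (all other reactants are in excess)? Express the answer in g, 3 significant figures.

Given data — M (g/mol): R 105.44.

1810 g

n(X) = 51.40 mol
n(R) = (1/3) × 51.40 = 17.13 mol
mass = 17.13 × 105.44 = 1806 g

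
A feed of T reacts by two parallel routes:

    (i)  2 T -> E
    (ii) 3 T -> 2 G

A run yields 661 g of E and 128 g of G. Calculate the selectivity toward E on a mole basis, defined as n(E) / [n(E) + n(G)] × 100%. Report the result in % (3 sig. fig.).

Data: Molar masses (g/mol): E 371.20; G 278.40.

79.5 %

n(E) = 661 / 371.20 = 1.781 mol
n(G) = 128 / 278.40 = 0.4598 mol
selectivity = 1.781/(1.781+0.4598) × 100 = 79.48 %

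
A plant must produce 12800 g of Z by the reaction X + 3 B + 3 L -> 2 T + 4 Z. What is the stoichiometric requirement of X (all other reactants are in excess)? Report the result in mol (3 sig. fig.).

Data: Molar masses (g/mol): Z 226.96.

n(Z) = 12800 / 226.96 = 56.40 mol
n(X) = (1/4) × 56.40 = 14.10 mol

14.1 mol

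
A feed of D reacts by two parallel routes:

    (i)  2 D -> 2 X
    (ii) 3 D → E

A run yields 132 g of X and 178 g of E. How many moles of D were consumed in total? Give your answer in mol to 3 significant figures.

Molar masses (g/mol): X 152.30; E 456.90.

n(X) = 132 / 152.30 = 0.8667 mol
n(E) = 178 / 456.90 = 0.3896 mol
n(D) via (i) = (2/2)×0.8667 = 0.8667 mol
n(D) via (ii) = (3/1)×0.3896 = 1.169 mol
total n(D) = 0.8667 + 1.169 = 2.036 mol

2.04 mol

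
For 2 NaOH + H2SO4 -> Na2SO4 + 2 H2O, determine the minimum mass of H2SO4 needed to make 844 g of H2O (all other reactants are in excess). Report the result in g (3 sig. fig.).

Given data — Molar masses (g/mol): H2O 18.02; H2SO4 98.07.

2300 g

n(H2O) = 844 / 18.02 = 46.84 mol
n(H2SO4) = (1/2) × 46.84 = 23.42 mol
mass = 23.42 × 98.07 = 2297 g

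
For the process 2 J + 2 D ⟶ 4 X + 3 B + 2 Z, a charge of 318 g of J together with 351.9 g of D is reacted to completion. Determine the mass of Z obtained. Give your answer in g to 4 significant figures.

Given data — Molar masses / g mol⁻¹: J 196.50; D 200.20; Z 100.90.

n(J) = 318.0 / 196.50 = 1.618 mol
n(D) = 351.9 / 200.20 = 1.758 mol
n/ν → J: 0.8090, D: 0.8790; J is limiting.
n(Z) = (2/2) × 1.618 = 1.618 mol
mass = 1.618 × 100.90 = 163.3 g

163.3 g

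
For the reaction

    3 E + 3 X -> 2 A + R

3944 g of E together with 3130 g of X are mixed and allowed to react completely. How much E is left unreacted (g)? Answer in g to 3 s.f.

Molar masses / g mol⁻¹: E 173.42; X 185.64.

1020 g

n(E) = 3944 / 173.42 = 22.74 mol
n(X) = 3130 / 185.64 = 16.86 mol
n/ν for E = 22.74/3 = 7.580
n/ν for X = 16.86/3 = 5.620
Smallest n/ν is X → limiting reagent.
E consumed = (3/3) × 16.86 = 16.86 mol
E remaining = 22.74 − 16.86 = 5.880 mol
mass = 5.880 × 173.42 = 1020 g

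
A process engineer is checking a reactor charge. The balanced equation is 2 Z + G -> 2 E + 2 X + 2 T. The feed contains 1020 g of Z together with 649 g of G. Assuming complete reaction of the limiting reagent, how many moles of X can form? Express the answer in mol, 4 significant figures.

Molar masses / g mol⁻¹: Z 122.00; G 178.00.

n(Z) = 1020 / 122.00 = 8.361 mol
n(G) = 649.0 / 178.00 = 3.646 mol
n/ν for Z = 8.361/2 = 4.181
n/ν for G = 3.646/1 = 3.646
Smallest n/ν is G → limiting reagent.
n(X) = (2/1) × 3.646 = 7.292 mol

7.292 mol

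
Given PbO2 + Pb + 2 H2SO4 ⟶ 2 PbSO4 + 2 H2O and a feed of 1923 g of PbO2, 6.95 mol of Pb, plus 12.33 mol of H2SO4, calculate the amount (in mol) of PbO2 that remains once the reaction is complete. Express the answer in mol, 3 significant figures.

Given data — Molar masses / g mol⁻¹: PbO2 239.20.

n(PbO2) = 1923 / 239.20 = 8.039 mol
n(Pb) = 6.950 mol
n(H2SO4) = 12.33 mol
n/ν for PbO2 = 8.039/1 = 8.039
n/ν for Pb = 6.950/1 = 6.950
n/ν for H2SO4 = 12.33/2 = 6.165
Smallest n/ν is H2SO4 → limiting reagent.
PbO2 consumed = (1/2) × 12.33 = 6.165 mol
PbO2 remaining = 8.039 − 6.165 = 1.874 mol

1.87 mol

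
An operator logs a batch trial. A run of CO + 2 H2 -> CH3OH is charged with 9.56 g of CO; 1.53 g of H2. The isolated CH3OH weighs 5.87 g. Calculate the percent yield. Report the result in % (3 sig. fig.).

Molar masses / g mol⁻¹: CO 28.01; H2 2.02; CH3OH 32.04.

n(CO) = 9.560 / 28.01 = 0.3413 mol
n(H2) = 1.530 / 2.02 = 0.7574 mol
n/ν for CO = 0.3413/1 = 0.3413
n/ν for H2 = 0.7574/2 = 0.3787
Smallest n/ν is CO → limiting reagent.
theoretical n(CH3OH) = (1/1) × 0.3413 = 0.3413 mol → 10.94 g
% yield = 5.87 / 10.94 × 100 = 53.66 %

53.7 %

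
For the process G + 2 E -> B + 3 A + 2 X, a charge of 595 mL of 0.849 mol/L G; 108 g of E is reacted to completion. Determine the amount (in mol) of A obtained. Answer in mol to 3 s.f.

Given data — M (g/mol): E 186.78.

0.867 mol

n(G) = 0.849 × 595.0/1000 = 0.5052 mol
n(E) = 108.0 / 186.78 = 0.5782 mol
n/ν for G = 0.5052/1 = 0.5052
n/ν for E = 0.5782/2 = 0.2891
Smallest n/ν is E → limiting reagent.
n(A) = (3/2) × 0.5782 = 0.8673 mol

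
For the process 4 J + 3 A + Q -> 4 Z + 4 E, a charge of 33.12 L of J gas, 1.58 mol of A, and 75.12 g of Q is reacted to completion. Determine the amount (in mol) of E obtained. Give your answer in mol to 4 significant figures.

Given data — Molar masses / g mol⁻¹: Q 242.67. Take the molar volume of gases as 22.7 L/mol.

1.238 mol

n(J) = 33.12 / 22.7 = 1.459 mol
n(A) = 1.580 mol
n(Q) = 75.12 / 242.67 = 0.3096 mol
n/ν for J = 1.459/4 = 0.3648
n/ν for A = 1.580/3 = 0.5267
n/ν for Q = 0.3096/1 = 0.3096
Smallest n/ν is Q → limiting reagent.
n(E) = (4/1) × 0.3096 = 1.238 mol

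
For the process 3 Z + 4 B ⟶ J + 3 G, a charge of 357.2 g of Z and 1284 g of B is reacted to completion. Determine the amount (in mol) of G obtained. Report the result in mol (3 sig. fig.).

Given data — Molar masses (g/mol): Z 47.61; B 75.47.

7.50 mol

n(Z) = 357.2 / 47.61 = 7.503 mol
n(B) = 1284 / 75.47 = 17.01 mol
n/ν → Z: 2.501, B: 4.253; Z is limiting.
n(G) = (3/3) × 7.503 = 7.503 mol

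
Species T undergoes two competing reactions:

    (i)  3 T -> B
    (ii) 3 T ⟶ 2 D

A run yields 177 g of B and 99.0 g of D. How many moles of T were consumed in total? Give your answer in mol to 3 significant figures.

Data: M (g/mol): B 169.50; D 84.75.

4.88 mol

n(B) = 177 / 169.50 = 1.044 mol
n(D) = 99.0 / 84.75 = 1.168 mol
n(T) via (i) = (3/1)×1.044 = 3.132 mol
n(T) via (ii) = (3/2)×1.168 = 1.752 mol
total n(T) = 3.132 + 1.752 = 4.884 mol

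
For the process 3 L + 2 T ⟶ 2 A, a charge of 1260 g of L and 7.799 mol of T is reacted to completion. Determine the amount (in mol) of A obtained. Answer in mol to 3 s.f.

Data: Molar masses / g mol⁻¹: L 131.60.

n(L) = 1260 / 131.60 = 9.574 mol
n(T) = 7.799 mol
n/ν for L = 9.574/3 = 3.191
n/ν for T = 7.799/2 = 3.900
Smallest n/ν is L → limiting reagent.
n(A) = (2/3) × 9.574 = 6.383 mol

6.38 mol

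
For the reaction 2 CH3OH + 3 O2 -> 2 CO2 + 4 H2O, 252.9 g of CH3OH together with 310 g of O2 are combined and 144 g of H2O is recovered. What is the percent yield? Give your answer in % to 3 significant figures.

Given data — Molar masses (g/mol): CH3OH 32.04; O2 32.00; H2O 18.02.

61.9 %

n(CH3OH) = 252.9 / 32.04 = 7.893 mol
n(O2) = 310.0 / 32.00 = 9.688 mol
n/ν for CH3OH = 7.893/2 = 3.947
n/ν for O2 = 9.688/3 = 3.229
Smallest n/ν is O2 → limiting reagent.
theoretical n(H2O) = (4/3) × 9.688 = 12.92 mol → 232.8 g
% yield = 144 / 232.8 × 100 = 61.86 %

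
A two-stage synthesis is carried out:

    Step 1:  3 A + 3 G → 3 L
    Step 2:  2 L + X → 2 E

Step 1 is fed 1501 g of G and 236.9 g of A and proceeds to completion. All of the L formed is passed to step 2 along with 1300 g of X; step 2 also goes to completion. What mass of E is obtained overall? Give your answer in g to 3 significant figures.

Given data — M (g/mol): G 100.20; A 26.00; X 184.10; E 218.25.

1990 g

Step 1:
n(G) = 1501 / 100.20 = 14.98 mol
n(A) = 236.9 / 26.00 = 9.112 mol
n/ν → G: 4.993, A: 3.037; A is limiting.
n(L) produced = (3/3) × 9.112 = 9.112 mol
Step 2:
n(L) available = 9.112 mol
n(X) = 1300 / 184.10 = 7.061 mol
n/ν → L: 4.556, X: 7.061; L is limiting.
n(E) = (2/2) × 9.112 = 9.112 mol
mass = 9.112 × 218.25 = 1989 g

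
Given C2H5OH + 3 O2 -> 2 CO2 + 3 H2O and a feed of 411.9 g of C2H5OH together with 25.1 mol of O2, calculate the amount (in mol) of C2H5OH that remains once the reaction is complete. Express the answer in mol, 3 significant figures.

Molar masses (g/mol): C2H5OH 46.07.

0.574 mol

n(C2H5OH) = 411.9 / 46.07 = 8.941 mol
n(O2) = 25.10 mol
n/ν for C2H5OH = 8.941/1 = 8.941
n/ν for O2 = 25.10/3 = 8.367
Smallest n/ν is O2 → limiting reagent.
C2H5OH consumed = (1/3) × 25.10 = 8.367 mol
C2H5OH remaining = 8.941 − 8.367 = 0.5740 mol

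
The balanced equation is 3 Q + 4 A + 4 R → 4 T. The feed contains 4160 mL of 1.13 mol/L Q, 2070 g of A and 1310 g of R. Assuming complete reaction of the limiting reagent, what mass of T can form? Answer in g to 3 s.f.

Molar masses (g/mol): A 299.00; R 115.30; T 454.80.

n(Q) = 1.13 × 4160/1000 = 4.701 mol
n(A) = 2070 / 299.00 = 6.923 mol
n(R) = 1310 / 115.30 = 11.36 mol
n/ν for Q = 4.701/3 = 1.567
n/ν for A = 6.923/4 = 1.731
n/ν for R = 11.36/4 = 2.840
Smallest n/ν is Q → limiting reagent.
n(T) = (4/3) × 4.701 = 6.268 mol
mass = 6.268 × 454.80 = 2851 g

2850 g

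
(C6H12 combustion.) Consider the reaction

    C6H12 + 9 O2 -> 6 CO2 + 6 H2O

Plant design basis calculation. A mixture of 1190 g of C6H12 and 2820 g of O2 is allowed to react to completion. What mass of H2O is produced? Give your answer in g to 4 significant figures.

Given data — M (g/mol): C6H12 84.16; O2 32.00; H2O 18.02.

1059 g

n(C6H12) = 1190 / 84.16 = 14.14 mol
n(O2) = 2820 / 32.00 = 88.13 mol
n/ν for C6H12 = 14.14/1 = 14.14
n/ν for O2 = 88.13/9 = 9.792
Smallest n/ν is O2 → limiting reagent.
n(H2O) = (6/9) × 88.13 = 58.75 mol
mass = 58.75 × 18.02 = 1059 g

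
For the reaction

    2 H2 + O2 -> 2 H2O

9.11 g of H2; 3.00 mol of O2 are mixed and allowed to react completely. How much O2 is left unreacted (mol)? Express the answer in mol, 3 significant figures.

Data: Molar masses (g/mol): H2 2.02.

n(H2) = 9.110 / 2.02 = 4.510 mol
n(O2) = 3.000 mol
n/ν → H2: 2.255, O2: 3.000; H2 is limiting.
O2 consumed = (1/2) × 4.510 = 2.255 mol
O2 remaining = 3.000 − 2.255 = 0.7450 mol

0.745 mol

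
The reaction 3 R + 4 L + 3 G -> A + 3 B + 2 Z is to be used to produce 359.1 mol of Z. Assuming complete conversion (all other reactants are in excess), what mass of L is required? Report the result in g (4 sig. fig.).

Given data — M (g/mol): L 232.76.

n(Z) = 359.1 mol
n(L) = (4/2) × 359.1 = 718.2 mol
mass = 718.2 × 232.76 = 167200 g

167200 g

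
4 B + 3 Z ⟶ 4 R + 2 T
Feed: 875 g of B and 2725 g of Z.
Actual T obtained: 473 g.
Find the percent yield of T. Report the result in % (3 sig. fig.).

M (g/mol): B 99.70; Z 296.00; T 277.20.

38.9 %

n(B) = 875.0 / 99.70 = 8.776 mol
n(Z) = 2725 / 296.00 = 9.206 mol
n/ν for B = 8.776/4 = 2.194
n/ν for Z = 9.206/3 = 3.069
Smallest n/ν is B → limiting reagent.
theoretical n(T) = (2/4) × 8.776 = 4.388 mol → 1216 g
% yield = 473 / 1216 × 100 = 38.90 %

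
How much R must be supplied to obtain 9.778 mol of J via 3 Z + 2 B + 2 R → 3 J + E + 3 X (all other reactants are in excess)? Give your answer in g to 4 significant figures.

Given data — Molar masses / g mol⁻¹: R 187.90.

n(J) = 9.778 mol
n(R) = (2/3) × 9.778 = 6.519 mol
mass = 6.519 × 187.90 = 1225 g

1225 g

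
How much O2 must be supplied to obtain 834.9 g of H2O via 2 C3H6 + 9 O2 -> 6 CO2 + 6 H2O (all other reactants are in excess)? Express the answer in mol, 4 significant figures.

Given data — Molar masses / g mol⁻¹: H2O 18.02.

n(H2O) = 834.9 / 18.02 = 46.33 mol
n(O2) = (9/6) × 46.33 = 69.50 mol

69.50 mol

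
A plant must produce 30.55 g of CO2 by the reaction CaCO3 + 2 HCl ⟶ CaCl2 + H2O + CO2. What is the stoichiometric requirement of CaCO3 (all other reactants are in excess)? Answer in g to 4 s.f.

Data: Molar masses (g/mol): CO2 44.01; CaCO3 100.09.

n(CO2) = 30.55 / 44.01 = 0.6942 mol
n(CaCO3) = (1/1) × 0.6942 = 0.6942 mol
mass = 0.6942 × 100.09 = 69.48 g

69.48 g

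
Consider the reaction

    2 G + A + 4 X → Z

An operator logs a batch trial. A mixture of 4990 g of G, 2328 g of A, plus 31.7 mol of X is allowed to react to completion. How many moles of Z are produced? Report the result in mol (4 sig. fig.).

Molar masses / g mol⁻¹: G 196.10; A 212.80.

7.925 mol

n(G) = 4990 / 196.10 = 25.45 mol
n(A) = 2328 / 212.80 = 10.94 mol
n(X) = 31.70 mol
n/ν → G: 12.73, A: 10.94, X: 7.925; X is limiting.
n(Z) = (1/4) × 31.70 = 7.925 mol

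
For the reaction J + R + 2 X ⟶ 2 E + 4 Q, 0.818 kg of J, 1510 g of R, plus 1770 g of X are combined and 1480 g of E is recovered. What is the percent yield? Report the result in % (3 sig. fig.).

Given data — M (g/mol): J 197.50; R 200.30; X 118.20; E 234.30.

n(J) = 0.8180×1000 / 197.50 = 4.142 mol
n(R) = 1510 / 200.30 = 7.539 mol
n(X) = 1770 / 118.20 = 14.97 mol
n/ν for J = 4.142/1 = 4.142
n/ν for R = 7.539/1 = 7.539
n/ν for X = 14.97/2 = 7.485
Smallest n/ν is J → limiting reagent.
theoretical n(E) = (2/1) × 4.142 = 8.284 mol → 1941 g
% yield = 1480 / 1941 × 100 = 76.25 %

76.3 %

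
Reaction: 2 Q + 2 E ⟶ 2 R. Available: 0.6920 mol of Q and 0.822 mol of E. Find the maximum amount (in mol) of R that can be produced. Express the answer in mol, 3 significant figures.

0.692 mol

n(Q) = 0.6920 mol
n(E) = 0.8220 mol
n/ν → Q: 0.3460, E: 0.4110; Q is limiting.
n(R) = (2/2) × 0.6920 = 0.6920 mol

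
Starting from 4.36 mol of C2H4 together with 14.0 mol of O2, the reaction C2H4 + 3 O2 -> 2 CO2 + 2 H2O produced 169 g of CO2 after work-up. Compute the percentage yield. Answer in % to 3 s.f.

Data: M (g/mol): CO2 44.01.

44.0 %

n(C2H4) = 4.360 mol
n(O2) = 14.00 mol
n/ν for C2H4 = 4.360/1 = 4.360
n/ν for O2 = 14.00/3 = 4.667
Smallest n/ν is C2H4 → limiting reagent.
theoretical n(CO2) = (2/1) × 4.360 = 8.720 mol → 383.8 g
% yield = 169 / 383.8 × 100 = 44.03 %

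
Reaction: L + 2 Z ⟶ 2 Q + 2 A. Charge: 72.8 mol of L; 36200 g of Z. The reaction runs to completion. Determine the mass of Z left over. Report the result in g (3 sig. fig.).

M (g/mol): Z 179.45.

10100 g

n(L) = 72.80 mol
n(Z) = 36200 / 179.45 = 201.7 mol
n/ν → L: 72.80, Z: 100.9; L is limiting.
Z consumed = (2/1) × 72.80 = 145.6 mol
Z remaining = 201.7 − 145.6 = 56.10 mol
mass = 56.10 × 179.45 = 10070 g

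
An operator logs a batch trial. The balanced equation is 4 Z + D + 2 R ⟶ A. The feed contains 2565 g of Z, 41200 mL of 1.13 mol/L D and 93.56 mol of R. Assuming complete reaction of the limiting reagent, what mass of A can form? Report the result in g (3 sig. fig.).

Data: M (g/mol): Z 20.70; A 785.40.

24300 g

n(Z) = 2565 / 20.70 = 123.9 mol
n(D) = 1.13 × 41200/1000 = 46.56 mol
n(R) = 93.56 mol
n/ν → Z: 30.98, D: 46.56, R: 46.78; Z is limiting.
n(A) = (1/4) × 123.9 = 30.98 mol
mass = 30.98 × 785.40 = 24330 g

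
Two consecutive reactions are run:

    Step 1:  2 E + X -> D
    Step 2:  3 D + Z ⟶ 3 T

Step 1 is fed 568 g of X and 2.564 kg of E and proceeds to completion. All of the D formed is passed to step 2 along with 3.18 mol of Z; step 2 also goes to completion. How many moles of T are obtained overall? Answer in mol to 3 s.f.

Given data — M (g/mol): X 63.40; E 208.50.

Step 1:
n(X) = 568.0 / 63.40 = 8.959 mol
n(E) = 2.564×1000 / 208.50 = 12.30 mol
n/ν for X = 8.959/1 = 8.959
n/ν for E = 12.30/2 = 6.150
Smallest n/ν is E → limiting reagent.
n(D) produced = (1/2) × 12.30 = 6.150 mol
Step 2:
n(D) available = 6.150 mol
n(Z) = 3.180 mol
n/ν for D = 6.150/3 = 2.050
n/ν for Z = 3.180/1 = 3.180
Smallest n/ν is D → limiting reagent.
n(T) = (3/3) × 6.150 = 6.150 mol

6.15 mol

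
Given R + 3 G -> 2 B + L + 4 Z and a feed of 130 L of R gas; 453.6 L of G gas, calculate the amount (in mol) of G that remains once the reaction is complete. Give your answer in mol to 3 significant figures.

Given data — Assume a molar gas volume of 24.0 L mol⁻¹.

2.65 mol

n(R) = 130.0 / 24.0 = 5.417 mol
n(G) = 453.6 / 24.0 = 18.90 mol
n/ν for R = 5.417/1 = 5.417
n/ν for G = 18.90/3 = 6.300
Smallest n/ν is R → limiting reagent.
G consumed = (3/1) × 5.417 = 16.25 mol
G remaining = 18.90 − 16.25 = 2.650 mol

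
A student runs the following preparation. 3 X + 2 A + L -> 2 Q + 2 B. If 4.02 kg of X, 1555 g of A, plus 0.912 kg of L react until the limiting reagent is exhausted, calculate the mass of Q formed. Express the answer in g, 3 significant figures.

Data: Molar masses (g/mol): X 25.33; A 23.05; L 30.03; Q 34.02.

2070 g

n(X) = 4.020×1000 / 25.33 = 158.7 mol
n(A) = 1555 / 23.05 = 67.46 mol
n(L) = 0.9120×1000 / 30.03 = 30.37 mol
n/ν for X = 158.7/3 = 52.90
n/ν for A = 67.46/2 = 33.73
n/ν for L = 30.37/1 = 30.37
Smallest n/ν is L → limiting reagent.
n(Q) = (2/1) × 30.37 = 60.74 mol
mass = 60.74 × 34.02 = 2066 g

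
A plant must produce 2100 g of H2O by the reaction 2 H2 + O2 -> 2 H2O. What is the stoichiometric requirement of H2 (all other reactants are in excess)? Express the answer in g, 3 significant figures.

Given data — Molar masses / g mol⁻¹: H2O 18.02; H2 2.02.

235 g

n(H2O) = 2100 / 18.02 = 116.5 mol
n(H2) = (2/2) × 116.5 = 116.5 mol
mass = 116.5 × 2.02 = 235.3 g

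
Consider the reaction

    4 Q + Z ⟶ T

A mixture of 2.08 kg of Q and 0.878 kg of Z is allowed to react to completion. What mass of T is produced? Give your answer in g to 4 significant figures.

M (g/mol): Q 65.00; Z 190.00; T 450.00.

n(Q) = 2.080×1000 / 65.00 = 32.00 mol
n(Z) = 0.8780×1000 / 190.00 = 4.621 mol
n/ν for Q = 32.00/4 = 8.000
n/ν for Z = 4.621/1 = 4.621
Smallest n/ν is Z → limiting reagent.
n(T) = (1/1) × 4.621 = 4.621 mol
mass = 4.621 × 450.00 = 2079 g

2079 g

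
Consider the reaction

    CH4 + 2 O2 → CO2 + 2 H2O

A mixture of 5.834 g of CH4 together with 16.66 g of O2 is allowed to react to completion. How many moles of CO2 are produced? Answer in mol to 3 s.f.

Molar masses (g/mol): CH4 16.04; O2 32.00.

n(CH4) = 5.834 / 16.04 = 0.3637 mol
n(O2) = 16.66 / 32.00 = 0.5206 mol
n/ν → CH4: 0.3637, O2: 0.2603; O2 is limiting.
n(CO2) = (1/2) × 0.5206 = 0.2603 mol

0.260 mol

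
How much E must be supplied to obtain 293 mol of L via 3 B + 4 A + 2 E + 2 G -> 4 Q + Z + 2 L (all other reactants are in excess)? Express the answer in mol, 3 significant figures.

293 mol

n(L) = 293.0 mol
n(E) = (2/2) × 293.0 = 293.0 mol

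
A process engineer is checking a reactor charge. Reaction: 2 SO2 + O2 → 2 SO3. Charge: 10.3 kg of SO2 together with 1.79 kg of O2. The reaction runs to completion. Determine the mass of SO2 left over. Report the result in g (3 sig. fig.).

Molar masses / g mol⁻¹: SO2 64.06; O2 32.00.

3130 g

n(SO2) = 10.30×1000 / 64.06 = 160.8 mol
n(O2) = 1.790×1000 / 32.00 = 55.94 mol
n/ν for SO2 = 160.8/2 = 80.40
n/ν for O2 = 55.94/1 = 55.94
Smallest n/ν is O2 → limiting reagent.
SO2 consumed = (2/1) × 55.94 = 111.9 mol
SO2 remaining = 160.8 − 111.9 = 48.90 mol
mass = 48.90 × 64.06 = 3133 g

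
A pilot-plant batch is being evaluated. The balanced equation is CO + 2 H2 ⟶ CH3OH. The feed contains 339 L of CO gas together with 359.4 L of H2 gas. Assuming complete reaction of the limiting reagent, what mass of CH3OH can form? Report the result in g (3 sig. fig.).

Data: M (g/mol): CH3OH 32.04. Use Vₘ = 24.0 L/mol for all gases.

n(CO) = 339.0 / 24.0 = 14.13 mol
n(H2) = 359.4 / 24.0 = 14.98 mol
n/ν for CO = 14.13/1 = 14.13
n/ν for H2 = 14.98/2 = 7.490
Smallest n/ν is H2 → limiting reagent.
n(CH3OH) = (1/2) × 14.98 = 7.490 mol
mass = 7.490 × 32.04 = 240.0 g

240 g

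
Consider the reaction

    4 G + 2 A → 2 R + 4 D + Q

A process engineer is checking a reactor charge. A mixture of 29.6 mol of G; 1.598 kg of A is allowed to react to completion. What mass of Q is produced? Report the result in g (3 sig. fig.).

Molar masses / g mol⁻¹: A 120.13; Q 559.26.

n(G) = 29.60 mol
n(A) = 1.598×1000 / 120.13 = 13.30 mol
n/ν for G = 29.60/4 = 7.400
n/ν for A = 13.30/2 = 6.650
Smallest n/ν is A → limiting reagent.
n(Q) = (1/2) × 13.30 = 6.650 mol
mass = 6.650 × 559.26 = 3719 g

3720 g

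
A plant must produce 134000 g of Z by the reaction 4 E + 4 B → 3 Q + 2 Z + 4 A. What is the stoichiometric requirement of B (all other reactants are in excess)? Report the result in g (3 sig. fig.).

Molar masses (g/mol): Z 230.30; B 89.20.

104000 g

n(Z) = 134000 / 230.30 = 581.8 mol
n(B) = (4/2) × 581.8 = 1164 mol
mass = 1164 × 89.20 = 103800 g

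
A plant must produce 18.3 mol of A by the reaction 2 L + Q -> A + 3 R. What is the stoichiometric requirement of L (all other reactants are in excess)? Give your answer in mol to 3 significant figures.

36.6 mol

n(A) = 18.30 mol
n(L) = (2/1) × 18.30 = 36.60 mol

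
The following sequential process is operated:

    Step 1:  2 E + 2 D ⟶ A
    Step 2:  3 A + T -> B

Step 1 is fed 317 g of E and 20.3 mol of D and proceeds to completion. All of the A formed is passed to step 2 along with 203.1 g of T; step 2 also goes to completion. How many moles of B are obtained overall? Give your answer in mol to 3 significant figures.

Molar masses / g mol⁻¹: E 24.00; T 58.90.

Step 1:
n(E) = 317.0 / 24.00 = 13.21 mol
n(D) = 20.30 mol
n/ν for E = 13.21/2 = 6.605
n/ν for D = 20.30/2 = 10.15
Smallest n/ν is E → limiting reagent.
n(A) produced = (1/2) × 13.21 = 6.605 mol
Step 2:
n(A) available = 6.605 mol
n(T) = 203.1 / 58.90 = 3.448 mol
n/ν for A = 6.605/3 = 2.202
n/ν for T = 3.448/1 = 3.448
Smallest n/ν is A → limiting reagent.
n(B) = (1/3) × 6.605 = 2.202 mol

2.20 mol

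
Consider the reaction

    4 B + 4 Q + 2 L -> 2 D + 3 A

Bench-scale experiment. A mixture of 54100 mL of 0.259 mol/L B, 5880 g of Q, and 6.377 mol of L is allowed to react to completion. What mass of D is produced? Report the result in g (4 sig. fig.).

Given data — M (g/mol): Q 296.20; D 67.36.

429.6 g

n(B) = 0.259 × 54100/1000 = 14.01 mol
n(Q) = 5880 / 296.20 = 19.85 mol
n(L) = 6.377 mol
n/ν → B: 3.503, Q: 4.963, L: 3.189; L is limiting.
n(D) = (2/2) × 6.377 = 6.377 mol
mass = 6.377 × 67.36 = 429.6 g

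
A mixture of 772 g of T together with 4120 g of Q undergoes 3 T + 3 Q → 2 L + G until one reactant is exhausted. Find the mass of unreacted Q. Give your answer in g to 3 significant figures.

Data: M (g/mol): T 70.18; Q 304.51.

770 g

n(T) = 772.0 / 70.18 = 11.00 mol
n(Q) = 4120 / 304.51 = 13.53 mol
n/ν for T = 11.00/3 = 3.667
n/ν for Q = 13.53/3 = 4.510
Smallest n/ν is T → limiting reagent.
Q consumed = (3/3) × 11.00 = 11.00 mol
Q remaining = 13.53 − 11.00 = 2.530 mol
mass = 2.530 × 304.51 = 770.4 g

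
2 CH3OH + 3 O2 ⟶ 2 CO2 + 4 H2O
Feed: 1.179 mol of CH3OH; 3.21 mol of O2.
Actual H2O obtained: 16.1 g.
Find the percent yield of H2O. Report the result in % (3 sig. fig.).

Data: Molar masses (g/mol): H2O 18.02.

n(CH3OH) = 1.179 mol
n(O2) = 3.210 mol
n/ν for CH3OH = 1.179/2 = 0.5895
n/ν for O2 = 3.210/3 = 1.070
Smallest n/ν is CH3OH → limiting reagent.
theoretical n(H2O) = (4/2) × 1.179 = 2.358 mol → 42.49 g
% yield = 16.1 / 42.49 × 100 = 37.89 %

37.9 %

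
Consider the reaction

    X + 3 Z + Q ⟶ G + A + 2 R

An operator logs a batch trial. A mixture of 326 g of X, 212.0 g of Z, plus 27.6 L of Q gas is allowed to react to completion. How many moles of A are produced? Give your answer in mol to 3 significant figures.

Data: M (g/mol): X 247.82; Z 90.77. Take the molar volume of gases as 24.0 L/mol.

0.779 mol

n(X) = 326.0 / 247.82 = 1.315 mol
n(Z) = 212.0 / 90.77 = 2.336 mol
n(Q) = 27.60 / 24.0 = 1.150 mol
n/ν for X = 1.315/1 = 1.315
n/ν for Z = 2.336/3 = 0.7787
n/ν for Q = 1.150/1 = 1.150
Smallest n/ν is Z → limiting reagent.
n(A) = (1/3) × 2.336 = 0.7787 mol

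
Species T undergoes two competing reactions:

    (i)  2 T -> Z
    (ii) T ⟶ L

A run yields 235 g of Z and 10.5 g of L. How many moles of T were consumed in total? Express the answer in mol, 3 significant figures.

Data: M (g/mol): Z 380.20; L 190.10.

1.29 mol

n(Z) = 235 / 380.20 = 0.6181 mol
n(L) = 10.5 / 190.10 = 0.05523 mol
n(T) via (i) = (2/1)×0.6181 = 1.236 mol
n(T) via (ii) = (1/1)×0.05523 = 0.05523 mol
total n(T) = 1.236 + 0.05523 = 1.291 mol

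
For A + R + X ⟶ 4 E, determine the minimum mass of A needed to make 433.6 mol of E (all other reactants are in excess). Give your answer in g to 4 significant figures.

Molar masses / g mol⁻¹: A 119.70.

n(E) = 433.6 mol
n(A) = (1/4) × 433.6 = 108.4 mol
mass = 108.4 × 119.70 = 12980 g

12980 g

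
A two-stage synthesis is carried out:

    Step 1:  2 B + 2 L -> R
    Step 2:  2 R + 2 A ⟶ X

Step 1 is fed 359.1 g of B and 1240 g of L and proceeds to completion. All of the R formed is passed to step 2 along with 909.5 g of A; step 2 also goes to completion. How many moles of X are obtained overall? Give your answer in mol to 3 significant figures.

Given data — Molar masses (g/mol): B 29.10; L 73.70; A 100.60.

3.09 mol

Step 1:
n(B) = 359.1 / 29.10 = 12.34 mol
n(L) = 1240 / 73.70 = 16.82 mol
n/ν → B: 6.170, L: 8.410; B is limiting.
n(R) produced = (1/2) × 12.34 = 6.170 mol
Step 2:
n(R) available = 6.170 mol
n(A) = 909.5 / 100.60 = 9.041 mol
n/ν → R: 3.085, A: 4.521; R is limiting.
n(X) = (1/2) × 6.170 = 3.085 mol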